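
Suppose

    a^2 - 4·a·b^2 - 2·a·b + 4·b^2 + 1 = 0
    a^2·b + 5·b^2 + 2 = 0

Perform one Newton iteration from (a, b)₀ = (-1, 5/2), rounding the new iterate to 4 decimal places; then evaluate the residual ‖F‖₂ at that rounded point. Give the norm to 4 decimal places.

17.3473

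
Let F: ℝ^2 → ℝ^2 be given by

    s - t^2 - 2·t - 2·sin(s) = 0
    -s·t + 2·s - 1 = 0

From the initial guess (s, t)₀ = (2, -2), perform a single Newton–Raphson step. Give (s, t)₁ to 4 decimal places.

At (2, -2): F = (0.181405, 7.0000).
Jacobian J = [[-2·cos(s) + 1, -2·t - 2], [-t + 2, -s]].
At the point, J = [[1.832294, 2.0000], [4.0000, -2.0000]] (det J = -11.664587).
Solving J·Δ = −F gives Δ = (-1.2313, 1.0374).
Then the next iterate is (s, t)₁ = (0.7687, -0.9626).

(0.7687, -0.9626)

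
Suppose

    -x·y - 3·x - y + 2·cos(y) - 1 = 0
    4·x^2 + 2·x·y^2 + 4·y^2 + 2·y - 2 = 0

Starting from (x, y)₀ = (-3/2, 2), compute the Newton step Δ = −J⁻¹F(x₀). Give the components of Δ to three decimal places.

(1.185, -1.710)

At (-3/2, 2): F = (3.66771, 15.000).
Jacobian J = [[-y - 3, -x - 2·sin(y) - 1], [8·x + 2·y^2, 4·x·y + 8·y + 2]].
At the point, J = [[-5.000, -1.31859], [-4.000, 6.000]] (det J = -35.27438).
Solving J·Δ = −F gives Δ = (1.185, -1.710).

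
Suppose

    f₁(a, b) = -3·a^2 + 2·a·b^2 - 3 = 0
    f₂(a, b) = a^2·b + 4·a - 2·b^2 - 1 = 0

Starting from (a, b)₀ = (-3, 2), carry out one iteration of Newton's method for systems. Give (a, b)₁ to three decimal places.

At (-3, 2): F = (-54.000, -3.000).
Jacobian J = [[-6·a + 2·b^2, 4·a·b], [2·a·b + 4, a^2 - 4·b]].
At the point, J = [[26.000, -24.000], [-8.000, 1.000]] (det J = -166.000).
Solving J·Δ = −F gives Δ = (-0.759, -3.072).
Then the next iterate is (a, b)₁ = (-3.759, -1.072).

(-3.759, -1.072)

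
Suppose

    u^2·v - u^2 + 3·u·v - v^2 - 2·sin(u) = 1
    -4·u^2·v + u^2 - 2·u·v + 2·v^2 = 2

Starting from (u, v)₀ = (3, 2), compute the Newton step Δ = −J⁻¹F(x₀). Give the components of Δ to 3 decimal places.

(-1.349, -0.204)

At (3, 2): F = (21.71776, -69.000).
Jacobian J = [[2·u·v - 2·u + 3·v - 2·cos(u), u^2 + 3·u - 2·v], [-8·u·v + 2·u - 2·v, -4·u^2 - 2·u + 4·v]].
At the point, J = [[13.97998, 14.000], [-46.000, -34.000]] (det J = 168.68051).
Solving J·Δ = −F gives Δ = (-1.349, -0.204).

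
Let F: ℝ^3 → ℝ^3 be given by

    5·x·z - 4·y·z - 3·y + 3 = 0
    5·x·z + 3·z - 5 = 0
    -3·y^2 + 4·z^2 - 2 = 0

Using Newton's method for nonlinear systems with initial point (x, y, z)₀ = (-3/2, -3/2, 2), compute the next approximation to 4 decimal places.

At (-3/2, -3/2, 2): F = (4.5000, -14.0000, 7.2500).
Jacobian J = [[5·z, -4·z - 3, 5·x - 4·y], [5·z, 0, 5·x + 3], [0, -6·y, 8·z]].
At the point, J = [[10.0000, -11.0000, -1.5000], [10.0000, 0.0000, -4.5000], [0.0000, 9.0000, 16.0000]] (det J = 2030.0000).
Solving J·Δ = −F gives Δ = (0.8541, 1.3510, -1.2131).
Then the next iterate is (x, y, z)₁ = (-0.6459, -0.1490, 0.7869).

(-0.6459, -0.1490, 0.7869)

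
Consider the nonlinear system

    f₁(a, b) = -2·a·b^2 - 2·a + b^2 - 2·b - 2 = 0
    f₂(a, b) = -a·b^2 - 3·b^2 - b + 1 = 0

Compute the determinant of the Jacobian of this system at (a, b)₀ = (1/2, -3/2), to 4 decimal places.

-66.2500

J = [[-2·b^2 - 2, -4·a·b + 2·b - 2], [-b^2, -2·a·b - 6·b - 1]].
At the point, J = [[-6.5000, -2.0000], [-2.2500, 9.5000]].
det J = -66.2500.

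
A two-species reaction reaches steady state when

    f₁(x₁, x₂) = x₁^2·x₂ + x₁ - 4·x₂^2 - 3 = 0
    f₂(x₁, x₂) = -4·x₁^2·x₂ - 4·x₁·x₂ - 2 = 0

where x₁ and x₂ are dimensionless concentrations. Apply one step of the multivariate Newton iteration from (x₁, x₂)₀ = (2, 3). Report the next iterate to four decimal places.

(1.4180, 1.3717)

At (2, 3): F = (-25.0000, -74.0000).
Jacobian J = [[2·x₁·x₂ + 1, x₁^2 - 8·x₂], [-8·x₁·x₂ - 4·x₂, -4·x₁^2 - 4·x₁]].
At the point, J = [[13.0000, -20.0000], [-60.0000, -24.0000]] (det J = -1512.0000).
Solving J·Δ = −F gives Δ = (-0.5820, -1.6283).
Then the next iterate is (x₁, x₂)₁ = (1.4180, 1.3717).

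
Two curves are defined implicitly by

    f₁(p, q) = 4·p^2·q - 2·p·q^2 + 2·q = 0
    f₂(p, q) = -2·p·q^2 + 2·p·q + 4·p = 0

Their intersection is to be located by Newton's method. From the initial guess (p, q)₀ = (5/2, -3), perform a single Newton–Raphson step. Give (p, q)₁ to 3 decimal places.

(1.519, -2.132)

At (5/2, -3): F = (-126.000, -50.000).
Jacobian J = [[8·p·q - 2·q^2, 4·p^2 - 4·p·q + 2], [-2·q^2 + 2·q + 4, -4·p·q + 2·p]].
At the point, J = [[-78.000, 57.000], [-20.000, 35.000]] (det J = -1590.000).
Solving J·Δ = −F gives Δ = (-0.981, 0.868).
Then the next iterate is (p, q)₁ = (1.519, -2.132).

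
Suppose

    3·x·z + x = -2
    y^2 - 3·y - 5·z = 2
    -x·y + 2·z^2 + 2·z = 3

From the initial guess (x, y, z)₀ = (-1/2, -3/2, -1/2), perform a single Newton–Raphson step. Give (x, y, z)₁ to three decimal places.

(2.106, -0.818, 0.131)

At (-1/2, -3/2, -1/2): F = (2.250, 7.250, -4.250).
Jacobian J = [[3·z + 1, 0, 3·x], [0, 2·y - 3, -5], [-y, -x, 4·z + 2]].
At the point, J = [[-0.500, 0.000, -1.500], [0.000, -6.000, -5.000], [1.500, 0.500, 0.000]] (det J = -14.750).
Solving J·Δ = −F gives Δ = (2.606, 0.682, 0.631).
Then the next iterate is (x, y, z)₁ = (2.106, -0.818, 0.131).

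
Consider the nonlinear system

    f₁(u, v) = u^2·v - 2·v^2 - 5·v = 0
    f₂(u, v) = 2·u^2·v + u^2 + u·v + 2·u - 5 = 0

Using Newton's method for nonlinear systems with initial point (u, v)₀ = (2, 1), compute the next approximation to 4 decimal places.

(1.6957, 0.1565)

At (2, 1): F = (-3.0000, 13.0000).
Jacobian J = [[2·u·v, u^2 - 4·v - 5], [4·u·v + 2·u + v + 2, 2·u^2 + u]].
At the point, J = [[4.0000, -5.0000], [15.0000, 10.0000]] (det J = 115.0000).
Solving J·Δ = −F gives Δ = (-0.3043, -0.8435).
Then the next iterate is (u, v)₁ = (1.6957, 0.1565).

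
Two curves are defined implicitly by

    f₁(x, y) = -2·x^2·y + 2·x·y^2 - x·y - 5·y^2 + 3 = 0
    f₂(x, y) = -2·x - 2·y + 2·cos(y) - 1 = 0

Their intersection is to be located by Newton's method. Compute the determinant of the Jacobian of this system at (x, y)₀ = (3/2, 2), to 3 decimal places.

-5.088

J = [[-4·x·y + 2·y^2 - y, -2·x^2 + 4·x·y - x - 10·y], [-2, -2·sin(y) - 2]].
At the point, J = [[-6.000, -14.000], [-2.000, -3.81859]].
det J = -5.088.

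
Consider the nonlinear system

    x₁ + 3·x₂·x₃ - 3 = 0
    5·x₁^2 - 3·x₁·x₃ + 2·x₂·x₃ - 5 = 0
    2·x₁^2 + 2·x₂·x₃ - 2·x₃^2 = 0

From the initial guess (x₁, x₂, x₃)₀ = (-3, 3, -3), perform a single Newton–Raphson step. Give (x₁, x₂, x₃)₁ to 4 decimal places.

(-1.8493, 0.3425, -2.1187)

At (-3, 3, -3): F = (-33.0000, -5.0000, -18.0000).
Jacobian J = [[1, 3·x₃, 3·x₂], [10·x₁ - 3·x₃, 2·x₃, -3·x₁ + 2·x₂], [4·x₁, 2·x₃, 2·x₂ - 4·x₃]].
At the point, J = [[1.0000, -9.0000, 9.0000], [-21.0000, -6.0000, 15.0000], [-12.0000, -6.0000, 18.0000]] (det J = -1314.0000).
Solving J·Δ = −F gives Δ = (1.1507, -2.6575, 0.8813).
Then the next iterate is (x₁, x₂, x₃)₁ = (-1.8493, 0.3425, -2.1187).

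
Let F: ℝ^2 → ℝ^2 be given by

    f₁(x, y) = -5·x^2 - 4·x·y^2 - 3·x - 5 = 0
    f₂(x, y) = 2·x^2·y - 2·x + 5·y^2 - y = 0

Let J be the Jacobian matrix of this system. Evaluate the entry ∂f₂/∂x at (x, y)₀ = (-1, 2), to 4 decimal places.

∂f₂/∂x = 4·x·y - 2.
At (-1, 2) this is -10.0000.

-10.0000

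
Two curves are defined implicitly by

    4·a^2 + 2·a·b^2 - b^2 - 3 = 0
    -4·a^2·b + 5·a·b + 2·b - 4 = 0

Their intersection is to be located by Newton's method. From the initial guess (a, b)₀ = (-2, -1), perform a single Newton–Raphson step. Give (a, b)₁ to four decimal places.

(-1.2821, -0.7949)

At (-2, -1): F = (8.0000, 20.0000).
Jacobian J = [[8·a + 2·b^2, 4·a·b - 2·b], [-8·a·b + 5·b, -4·a^2 + 5·a + 2]].
At the point, J = [[-14.0000, 10.0000], [-21.0000, -24.0000]] (det J = 546.0000).
Solving J·Δ = −F gives Δ = (0.7179, 0.2051).
Then the next iterate is (a, b)₁ = (-1.2821, -0.7949).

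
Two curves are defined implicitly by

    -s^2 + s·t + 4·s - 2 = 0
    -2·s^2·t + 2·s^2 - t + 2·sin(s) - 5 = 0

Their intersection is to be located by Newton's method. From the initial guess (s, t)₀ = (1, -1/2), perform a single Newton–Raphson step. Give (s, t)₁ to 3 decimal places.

At (1, -1/2): F = (0.500, 0.18294).
Jacobian J = [[-2·s + t + 4, s], [-4·s·t + 4·s + 2·cos(s), -2·s^2 - 1]].
At the point, J = [[1.500, 1.000], [7.08060, -3.000]] (det J = -11.58060).
Solving J·Δ = −F gives Δ = (-0.145, -0.282).
Then the next iterate is (s, t)₁ = (0.855, -0.782).

(0.855, -0.782)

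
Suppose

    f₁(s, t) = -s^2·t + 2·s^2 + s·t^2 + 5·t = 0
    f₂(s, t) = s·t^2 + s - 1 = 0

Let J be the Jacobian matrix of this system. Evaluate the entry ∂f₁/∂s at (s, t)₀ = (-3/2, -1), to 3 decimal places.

∂f₁/∂s = -2·s·t + 4·s + t^2.
At (-3/2, -1) this is -8.000.

-8.000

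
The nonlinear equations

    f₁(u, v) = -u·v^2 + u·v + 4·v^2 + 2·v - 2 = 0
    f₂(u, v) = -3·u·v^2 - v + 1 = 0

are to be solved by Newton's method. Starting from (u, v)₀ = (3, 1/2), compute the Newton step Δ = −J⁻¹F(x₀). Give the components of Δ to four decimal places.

(-1.5000, -0.0625)

At (3, 1/2): F = (0.7500, -1.7500).
Jacobian J = [[-v^2 + v, -2·u·v + u + 8·v + 2], [-3·v^2, -6·u·v - 1]].
At the point, J = [[0.2500, 6.0000], [-0.7500, -10.0000]] (det J = 2.0000).
Solving J·Δ = −F gives Δ = (-1.5000, -0.0625).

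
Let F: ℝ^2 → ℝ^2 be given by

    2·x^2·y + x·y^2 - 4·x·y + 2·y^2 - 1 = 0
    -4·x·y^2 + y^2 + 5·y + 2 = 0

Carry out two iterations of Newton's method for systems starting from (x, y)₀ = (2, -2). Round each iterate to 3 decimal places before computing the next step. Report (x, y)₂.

(1.580, -0.524)

At (2, -2): F = (15.000, -36.000).
Jacobian J = [[4·x·y + y^2 - 4·y, 2·x^2 + 2·x·y - 4·x + 4·y], [-4·y^2, -8·x·y + 2·y + 5]].
At the point, J = [[-4.000, -16.000], [-16.000, 33.000]] (det J = -388.000).
Solving J·Δ = −F gives Δ = (-0.209, 0.990).
Then the next iterate is (x, y)₁ = (1.791, -1.010).
Round to (1.791, -1.010) and repeat: F = (3.62332, -9.33790), J = [[-2.17554, -8.40646], [-4.08040, 17.45128]].
Δ = (-0.211, 0.486), so (x, y)₂ = (1.580, -0.524).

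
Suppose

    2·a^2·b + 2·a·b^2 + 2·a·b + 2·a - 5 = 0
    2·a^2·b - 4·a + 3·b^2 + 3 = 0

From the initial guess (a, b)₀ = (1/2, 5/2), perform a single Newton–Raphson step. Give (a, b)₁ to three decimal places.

(0.617, 1.138)

At (1/2, 5/2): F = (6.000, 21.000).
Jacobian J = [[4·a·b + 2·b^2 + 2·b + 2, 2·a^2 + 4·a·b + 2·a], [4·a·b - 4, 2·a^2 + 6·b]].
At the point, J = [[24.500, 6.500], [1.000, 15.500]] (det J = 373.250).
Solving J·Δ = −F gives Δ = (0.117, -1.362).
Then the next iterate is (a, b)₁ = (0.617, 1.138).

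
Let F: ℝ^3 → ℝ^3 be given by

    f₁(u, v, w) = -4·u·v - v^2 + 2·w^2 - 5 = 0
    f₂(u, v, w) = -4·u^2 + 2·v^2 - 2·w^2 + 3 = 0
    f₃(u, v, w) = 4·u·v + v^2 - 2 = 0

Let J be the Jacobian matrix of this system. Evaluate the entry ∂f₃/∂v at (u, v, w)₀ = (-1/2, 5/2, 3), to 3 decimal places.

3.000

∂f₃/∂v = 4·u + 2·v.
At (-1/2, 5/2, 3) this is 3.000.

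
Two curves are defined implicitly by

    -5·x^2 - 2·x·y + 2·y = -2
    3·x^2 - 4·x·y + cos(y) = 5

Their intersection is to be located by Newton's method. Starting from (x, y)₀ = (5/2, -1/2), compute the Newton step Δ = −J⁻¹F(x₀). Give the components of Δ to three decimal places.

At (5/2, -1/2): F = (-27.750, 19.62758).
Jacobian J = [[-10·x - 2·y, -2·x + 2], [6·x - 4·y, -4·x - sin(y)]].
At the point, J = [[-24.000, -3.000], [17.000, -9.52057]] (det J = 279.49379).
Solving J·Δ = −F gives Δ = (-1.156, -0.002).

(-1.156, -0.002)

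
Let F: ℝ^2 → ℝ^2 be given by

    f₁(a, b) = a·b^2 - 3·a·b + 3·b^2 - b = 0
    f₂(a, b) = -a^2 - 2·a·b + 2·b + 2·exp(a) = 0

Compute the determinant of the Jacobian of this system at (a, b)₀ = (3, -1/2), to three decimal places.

555.737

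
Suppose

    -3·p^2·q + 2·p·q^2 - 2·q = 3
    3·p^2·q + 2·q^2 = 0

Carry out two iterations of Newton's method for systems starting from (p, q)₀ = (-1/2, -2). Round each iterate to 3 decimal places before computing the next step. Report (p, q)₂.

At (-1/2, -2): F = (-1.500, 6.500).
Jacobian J = [[-6·p·q + 2·q^2, -3·p^2 + 4·p·q - 2], [6·p·q, 3·p^2 + 4·q]].
At the point, J = [[2.000, 1.250], [6.000, -7.250]] (det J = -22.000).
Solving J·Δ = −F gives Δ = (0.125, 1.000).
Then the next iterate is (p, q)₁ = (-0.375, -1.000).
Round to (-0.375, -1.000) and repeat: F = (-1.32812, 1.57812), J = [[-0.250, -0.92188], [2.250, -3.57812]].
Δ = (-2.091, -0.874), so (p, q)₂ = (-2.466, -1.874).

(-2.466, -1.874)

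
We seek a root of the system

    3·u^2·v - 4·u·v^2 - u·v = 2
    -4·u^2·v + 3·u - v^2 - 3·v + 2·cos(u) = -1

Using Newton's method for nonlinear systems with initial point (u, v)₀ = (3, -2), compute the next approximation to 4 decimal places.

(1.6983, -1.5429)

At (3, -2): F = (-98.0000, 82.020015).
Jacobian J = [[6·u·v - 4·v^2 - v, 3·u^2 - 8·u·v - u], [-8·u·v - 2·sin(u) + 3, -4·u^2 - 2·v - 3]].
At the point, J = [[-50.0000, 72.0000], [50.717760, -35.0000]] (det J = -1901.678719).
Solving J·Δ = −F gives Δ = (-1.3017, 0.4571).
Then the next iterate is (u, v)₁ = (1.6983, -1.5429).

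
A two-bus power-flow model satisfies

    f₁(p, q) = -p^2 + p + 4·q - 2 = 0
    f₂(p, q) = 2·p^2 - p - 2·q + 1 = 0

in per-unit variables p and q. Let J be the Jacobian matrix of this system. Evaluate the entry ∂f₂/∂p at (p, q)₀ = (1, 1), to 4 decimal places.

∂f₂/∂p = 4·p - 1.
At (1, 1) this is 3.0000.

3.0000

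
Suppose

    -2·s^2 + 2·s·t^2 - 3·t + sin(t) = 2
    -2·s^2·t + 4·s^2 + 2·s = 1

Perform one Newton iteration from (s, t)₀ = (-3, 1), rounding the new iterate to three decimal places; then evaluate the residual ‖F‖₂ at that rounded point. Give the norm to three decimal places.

8.169

At (-3, 1): F = (-28.15853, 11.000).
Jacobian J = [[-4·s + 2·t^2, 4·s·t + cos(t) - 3], [-4·s·t + 8·s + 2, -2·s^2]].
At the point, J = [[14.000, -14.45970], [-10.000, -18.000]] (det J = -396.59698).
Solving J·Δ = −F gives Δ = (1.679, -0.322).
Then the next iterate is (s, t)₁ = (-1.321, 0.678).
Re-evaluating at (-1.321, 0.678): F = (-8.11133, 0.97189), so ‖F‖₂ = 8.169.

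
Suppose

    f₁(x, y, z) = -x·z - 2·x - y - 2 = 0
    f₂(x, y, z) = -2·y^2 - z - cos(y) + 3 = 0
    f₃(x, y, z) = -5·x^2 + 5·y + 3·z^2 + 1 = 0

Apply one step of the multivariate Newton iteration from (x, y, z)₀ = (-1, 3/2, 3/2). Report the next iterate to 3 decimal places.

(-1.093, 1.042, 0.718)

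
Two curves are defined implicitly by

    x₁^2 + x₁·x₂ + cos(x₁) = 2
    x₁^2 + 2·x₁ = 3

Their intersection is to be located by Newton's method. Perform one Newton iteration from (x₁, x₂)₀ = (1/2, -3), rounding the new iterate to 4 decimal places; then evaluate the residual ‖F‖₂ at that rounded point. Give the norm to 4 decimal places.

At (1/2, -3): F = (-2.372417, -1.7500).
Jacobian J = [[2·x₁ + x₂ - sin(x₁), x₁], [2·x₁ + 2, 0]].
At the point, J = [[-2.479426, 0.5000], [3.0000, 0.0000]] (det J = -1.5000).
Solving J·Δ = −F gives Δ = (0.5833, 7.6375).
Then the next iterate is (x₁, x₂)₁ = (1.0833, 4.6375).
Re-evaluating at (1.0833, 4.6375): F = (4.665758, 0.340139), so ‖F‖₂ = 4.6781.

4.6781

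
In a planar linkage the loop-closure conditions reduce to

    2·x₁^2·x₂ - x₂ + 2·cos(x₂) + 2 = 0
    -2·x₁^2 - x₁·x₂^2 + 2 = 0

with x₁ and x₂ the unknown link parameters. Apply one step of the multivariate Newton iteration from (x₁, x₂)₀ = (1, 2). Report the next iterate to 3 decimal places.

(0.586, 1.827)

At (1, 2): F = (3.16771, -4.000).
Jacobian J = [[4·x₁·x₂, 2·x₁^2 - 2·sin(x₂) - 1], [-4·x₁ - x₂^2, -2·x₁·x₂]].
At the point, J = [[8.000, -0.81859], [-8.000, -4.000]] (det J = -38.54876).
Solving J·Δ = −F gives Δ = (-0.414, -0.173).
Then the next iterate is (x₁, x₂)₁ = (0.586, 1.827).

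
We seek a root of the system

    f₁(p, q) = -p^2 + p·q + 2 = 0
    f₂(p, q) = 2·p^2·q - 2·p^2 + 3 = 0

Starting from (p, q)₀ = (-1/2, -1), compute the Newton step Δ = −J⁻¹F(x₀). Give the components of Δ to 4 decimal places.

(-1.0625, 4.5000)

At (-1/2, -1): F = (2.2500, 2.0000).
Jacobian J = [[-2·p + q, p], [4·p·q - 4·p, 2·p^2]].
At the point, J = [[0.0000, -0.5000], [4.0000, 0.5000]] (det J = 2.0000).
Solving J·Δ = −F gives Δ = (-1.0625, 4.5000).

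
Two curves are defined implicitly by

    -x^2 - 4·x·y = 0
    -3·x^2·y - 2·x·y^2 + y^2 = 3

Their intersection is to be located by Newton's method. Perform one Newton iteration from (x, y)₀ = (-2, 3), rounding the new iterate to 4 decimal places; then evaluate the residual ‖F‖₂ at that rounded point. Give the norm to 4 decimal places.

At (-2, 3): F = (20.0000, 6.0000).
Jacobian J = [[-2·x - 4·y, -4·x], [-6·x·y - 2·y^2, -3·x^2 - 4·x·y + 2·y]].
At the point, J = [[-8.0000, 8.0000], [18.0000, 18.0000]] (det J = -288.0000).
Solving J·Δ = −F gives Δ = (1.0833, -1.4167).
Then the next iterate is (x, y)₁ = (-0.9167, 1.5833).
Re-evaluating at (-0.9167, 1.5833): F = (4.965306, 0.111352), so ‖F‖₂ = 4.9666.

4.9666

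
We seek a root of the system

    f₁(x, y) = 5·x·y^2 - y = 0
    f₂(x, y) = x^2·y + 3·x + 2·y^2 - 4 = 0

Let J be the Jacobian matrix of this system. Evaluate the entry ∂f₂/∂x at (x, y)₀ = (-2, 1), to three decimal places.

-1.000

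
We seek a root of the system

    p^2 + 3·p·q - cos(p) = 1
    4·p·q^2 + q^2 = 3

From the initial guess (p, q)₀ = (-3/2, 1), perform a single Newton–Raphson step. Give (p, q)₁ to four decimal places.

At (-3/2, 1): F = (-3.320737, -8.0000).
Jacobian J = [[2·p + 3·q + sin(p), 3·p], [4·q^2, 8·p·q + 2·q]].
At the point, J = [[-0.997495, -4.5000], [4.0000, -10.0000]] (det J = 27.974950).
Solving J·Δ = −F gives Δ = (0.0998, -0.7601).
Then the next iterate is (p, q)₁ = (-1.4002, 0.2399).

(-1.4002, 0.2399)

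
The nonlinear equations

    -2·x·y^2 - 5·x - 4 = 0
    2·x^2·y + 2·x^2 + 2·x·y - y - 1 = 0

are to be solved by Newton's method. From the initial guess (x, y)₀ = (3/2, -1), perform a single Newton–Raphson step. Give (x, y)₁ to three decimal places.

(-0.776, -1.239)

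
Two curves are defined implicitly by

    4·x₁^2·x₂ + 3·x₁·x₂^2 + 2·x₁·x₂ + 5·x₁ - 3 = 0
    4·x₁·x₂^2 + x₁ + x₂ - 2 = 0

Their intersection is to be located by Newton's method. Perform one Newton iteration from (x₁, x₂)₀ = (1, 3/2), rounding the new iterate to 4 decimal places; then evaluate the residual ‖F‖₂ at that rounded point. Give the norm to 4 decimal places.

At (1, 3/2): F = (17.7500, 9.5000).
Jacobian J = [[8·x₁·x₂ + 3·x₂^2 + 2·x₂ + 5, 4·x₁^2 + 6·x₁·x₂ + 2·x₁], [4·x₂^2 + 1, 8·x₁·x₂ + 1]].
At the point, J = [[26.7500, 15.0000], [10.0000, 13.0000]] (det J = 197.7500).
Solving J·Δ = −F gives Δ = (-0.4463, -0.3875).
Then the next iterate is (x₁, x₂)₁ = (0.5537, 1.1125).
Re-evaluating at (0.5537, 1.1125): F = (4.420651, 2.407361), so ‖F‖₂ = 5.0336.

5.0336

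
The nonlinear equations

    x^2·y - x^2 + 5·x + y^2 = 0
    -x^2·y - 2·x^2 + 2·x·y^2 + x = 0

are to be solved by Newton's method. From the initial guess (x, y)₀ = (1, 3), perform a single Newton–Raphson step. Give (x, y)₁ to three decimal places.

(-1.167, 3.500)

At (1, 3): F = (16.000, 14.000).
Jacobian J = [[2·x·y - 2·x + 5, x^2 + 2·y], [-2·x·y - 4·x + 2·y^2 + 1, -x^2 + 4·x·y]].
At the point, J = [[9.000, 7.000], [9.000, 11.000]] (det J = 36.000).
Solving J·Δ = −F gives Δ = (-2.167, 0.500).
Then the next iterate is (x, y)₁ = (-1.167, 3.500).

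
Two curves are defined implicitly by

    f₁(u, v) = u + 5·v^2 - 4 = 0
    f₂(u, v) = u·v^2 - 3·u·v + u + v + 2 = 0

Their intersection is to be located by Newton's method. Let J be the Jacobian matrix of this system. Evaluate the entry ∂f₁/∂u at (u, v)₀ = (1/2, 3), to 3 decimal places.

∂f₁/∂u = 1.
At (1/2, 3) this is 1.000.

1.000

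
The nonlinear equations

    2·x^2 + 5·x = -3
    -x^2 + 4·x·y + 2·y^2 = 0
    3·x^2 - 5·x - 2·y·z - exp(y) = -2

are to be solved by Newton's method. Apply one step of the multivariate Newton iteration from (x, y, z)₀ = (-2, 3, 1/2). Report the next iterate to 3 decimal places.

At (-2, 3, 1/2): F = (1.000, -10.000, 0.91446).
Jacobian J = [[4·x + 5, 0, 0], [-2·x + 4·y, 4·x + 4·y, 0], [6·x - 5, -2·z - exp(y), -2·y]].
At the point, J = [[-3.000, 0.000, 0.000], [16.000, 4.000, 0.000], [-17.000, -21.08554, -6.000]] (det J = 72.000).
Solving J·Δ = −F gives Δ = (0.333, 1.167, -4.892).
Then the next iterate is (x, y, z)₁ = (-1.667, 4.167, -4.392).

(-1.667, 4.167, -4.392)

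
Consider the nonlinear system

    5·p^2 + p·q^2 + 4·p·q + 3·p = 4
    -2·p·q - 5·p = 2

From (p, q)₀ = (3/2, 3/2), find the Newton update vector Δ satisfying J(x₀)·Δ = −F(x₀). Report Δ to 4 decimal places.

At (3/2, 3/2): F = (24.1250, -14.0000).
Jacobian J = [[10·p + q^2 + 4·q + 3, 2·p·q + 4·p], [-2·q - 5, -2·p]].
At the point, J = [[26.2500, 10.5000], [-8.0000, -3.0000]] (det J = 5.2500).
Solving J·Δ = −F gives Δ = (-14.2143, 33.2381).

(-14.2143, 33.2381)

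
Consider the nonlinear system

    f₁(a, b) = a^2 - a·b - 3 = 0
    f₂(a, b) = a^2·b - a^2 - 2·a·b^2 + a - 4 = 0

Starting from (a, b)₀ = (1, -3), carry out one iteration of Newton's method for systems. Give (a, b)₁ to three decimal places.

(1.300, -0.500)

At (1, -3): F = (1.000, -25.000).
Jacobian J = [[2·a - b, -a], [2·a·b - 2·a - 2·b^2 + 1, a^2 - 4·a·b]].
At the point, J = [[5.000, -1.000], [-25.000, 13.000]] (det J = 40.000).
Solving J·Δ = −F gives Δ = (0.300, 2.500).
Then the next iterate is (a, b)₁ = (1.300, -0.500).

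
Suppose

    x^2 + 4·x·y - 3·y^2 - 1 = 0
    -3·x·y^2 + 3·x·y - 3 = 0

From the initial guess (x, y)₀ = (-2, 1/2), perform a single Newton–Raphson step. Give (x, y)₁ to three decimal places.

(4.000, -0.750)

At (-2, 1/2): F = (-1.750, -4.500).
Jacobian J = [[2·x + 4·y, 4·x - 6·y], [-3·y^2 + 3·y, -6·x·y + 3·x]].
At the point, J = [[-2.000, -11.000], [0.750, 0.000]] (det J = 8.250).
Solving J·Δ = −F gives Δ = (6.000, -1.250).
Then the next iterate is (x, y)₁ = (4.000, -0.750).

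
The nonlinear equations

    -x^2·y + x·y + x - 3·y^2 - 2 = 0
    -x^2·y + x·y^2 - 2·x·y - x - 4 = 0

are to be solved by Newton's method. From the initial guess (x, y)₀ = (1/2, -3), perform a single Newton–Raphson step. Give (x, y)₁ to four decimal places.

At (1/2, -3): F = (-29.2500, 3.7500).
Jacobian J = [[-2·x·y + y + 1, -x^2 + x - 6·y], [-2·x·y + y^2 - 2·y - 1, -x^2 + 2·x·y - 2·x]].
At the point, J = [[1.0000, 18.2500], [17.0000, -4.2500]] (det J = -314.5000).
Solving J·Δ = −F gives Δ = (0.1777, 1.5930).
Then the next iterate is (x, y)₁ = (0.6777, -1.4070).

(0.6777, -1.4070)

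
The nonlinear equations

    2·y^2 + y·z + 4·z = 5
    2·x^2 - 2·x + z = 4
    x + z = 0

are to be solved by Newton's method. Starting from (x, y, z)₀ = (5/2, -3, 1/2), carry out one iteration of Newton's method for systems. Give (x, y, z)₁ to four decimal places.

(2.3571, -2.0745, -2.3571)

At (5/2, -3, 1/2): F = (13.5000, 4.0000, 3.0000).
Jacobian J = [[0, 4·y + z, y + 4], [4·x - 2, 0, 1], [1, 0, 1]].
At the point, J = [[0.0000, -11.5000, 1.0000], [8.0000, 0.0000, 1.0000], [1.0000, 0.0000, 1.0000]] (det J = 80.5000).
Solving J·Δ = −F gives Δ = (-0.1429, 0.9255, -2.8571).
Then the next iterate is (x, y, z)₁ = (2.3571, -2.0745, -2.3571).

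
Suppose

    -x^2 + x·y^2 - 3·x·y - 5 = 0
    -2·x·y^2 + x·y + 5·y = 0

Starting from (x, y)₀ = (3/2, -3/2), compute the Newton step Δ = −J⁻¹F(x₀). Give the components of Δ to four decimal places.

At (3/2, -3/2): F = (2.8750, -16.5000).
Jacobian J = [[-2·x + y^2 - 3·y, 2·x·y - 3·x], [-2·y^2 + y, -4·x·y + x + 5]].
At the point, J = [[3.7500, -9.0000], [-6.0000, 15.5000]] (det J = 4.1250).
Solving J·Δ = −F gives Δ = (25.1970, 10.8182).

(25.1970, 10.8182)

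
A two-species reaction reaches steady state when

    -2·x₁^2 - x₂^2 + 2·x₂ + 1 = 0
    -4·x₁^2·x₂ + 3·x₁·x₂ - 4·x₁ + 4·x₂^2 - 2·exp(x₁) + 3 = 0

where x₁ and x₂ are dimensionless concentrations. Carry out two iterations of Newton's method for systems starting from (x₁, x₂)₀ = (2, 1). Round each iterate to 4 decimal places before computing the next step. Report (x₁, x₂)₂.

(0.5764, -0.6395)

At (2, 1): F = (-6.0000, -25.778112).
Jacobian J = [[-4·x₁, -2·x₂ + 2], [-8·x₁·x₂ + 3·x₂ - 2·exp(x₁) - 4, -4·x₁^2 + 3·x₁ + 8·x₂]].
At the point, J = [[-8.0000, 0.0000], [-31.778112, -2.0000]] (det J = 16.0000).
Solving J·Δ = −F gives Δ = (-0.7500, -0.9723).
Then the next iterate is (x₁, x₂)₁ = (1.2500, 0.0277).
Round to (1.2500, 0.0277) and repeat: F = (-2.070367, -9.046867), J = [[-5.0000, 1.9446], [-11.174586, -2.2784]].
Δ = (-0.6736, -0.6672), so (x₁, x₂)₂ = (0.5764, -0.6395).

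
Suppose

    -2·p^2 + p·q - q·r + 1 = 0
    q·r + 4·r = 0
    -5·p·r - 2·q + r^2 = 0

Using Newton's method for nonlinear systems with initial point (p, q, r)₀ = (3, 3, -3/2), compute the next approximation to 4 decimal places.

(-0.3078, -2.6441, -1.2095)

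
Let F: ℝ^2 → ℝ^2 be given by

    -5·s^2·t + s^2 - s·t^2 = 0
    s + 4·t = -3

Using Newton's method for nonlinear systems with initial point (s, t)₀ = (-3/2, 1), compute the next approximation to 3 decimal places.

(-1.794, -0.301)

At (-3/2, 1): F = (-7.500, 5.500).
Jacobian J = [[-10·s·t + 2·s - t^2, -5·s^2 - 2·s·t], [1, 4]].
At the point, J = [[11.000, -8.250], [1.000, 4.000]] (det J = 52.250).
Solving J·Δ = −F gives Δ = (-0.294, -1.301).
Then the next iterate is (s, t)₁ = (-1.794, -0.301).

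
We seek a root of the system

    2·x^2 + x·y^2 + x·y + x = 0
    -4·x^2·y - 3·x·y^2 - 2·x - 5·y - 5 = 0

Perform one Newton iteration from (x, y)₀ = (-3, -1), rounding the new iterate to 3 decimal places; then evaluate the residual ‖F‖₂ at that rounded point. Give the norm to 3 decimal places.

14.465

At (-3, -1): F = (15.000, 51.000).
Jacobian J = [[4·x + y^2 + y + 1, 2·x·y + x], [-8·x·y - 3·y^2 - 2, -4·x^2 - 6·x·y - 5]].
At the point, J = [[-11.000, 3.000], [-29.000, -59.000]] (det J = 736.000).
Solving J·Δ = −F gives Δ = (1.410, 0.171).
Then the next iterate is (x, y)₁ = (-1.590, -0.829).
Re-evaluating at (-1.590, -0.829): F = (3.69160, 13.98632), so ‖F‖₂ = 14.465.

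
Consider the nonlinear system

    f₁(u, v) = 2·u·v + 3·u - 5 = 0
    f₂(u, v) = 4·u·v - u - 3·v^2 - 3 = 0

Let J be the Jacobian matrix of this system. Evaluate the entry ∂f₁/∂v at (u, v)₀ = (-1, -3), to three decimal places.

-2.000

∂f₁/∂v = 2·u.
At (-1, -3) this is -2.000.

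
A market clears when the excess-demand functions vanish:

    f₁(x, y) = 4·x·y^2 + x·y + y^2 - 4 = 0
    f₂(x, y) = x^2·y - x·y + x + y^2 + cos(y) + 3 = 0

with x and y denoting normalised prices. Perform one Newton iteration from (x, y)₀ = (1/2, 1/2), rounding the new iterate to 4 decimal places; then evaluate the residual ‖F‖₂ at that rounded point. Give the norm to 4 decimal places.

At (1/2, 1/2): F = (-3.0000, 4.502583).
Jacobian J = [[4·y^2 + y, 8·x·y + x + 2·y], [2·x·y - y + 1, x^2 - x + 2·y - sin(y)]].
At the point, J = [[1.5000, 3.5000], [1.0000, 0.270574]] (det J = -3.094138).
Solving J·Δ = −F gives Δ = (-5.3555, 3.1524).
Then the next iterate is (x, y)₁ = (-4.8555, 3.6524).
Re-evaluating at (-4.8555, 3.6524): F = (-267.484183, 114.454949), so ‖F‖₂ = 290.9428.

290.9428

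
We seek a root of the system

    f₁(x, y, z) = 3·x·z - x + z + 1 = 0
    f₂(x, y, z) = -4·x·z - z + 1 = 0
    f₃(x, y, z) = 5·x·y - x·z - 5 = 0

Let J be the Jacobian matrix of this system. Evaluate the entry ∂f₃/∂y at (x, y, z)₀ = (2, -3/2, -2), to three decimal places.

∂f₃/∂y = 5·x.
At (2, -3/2, -2) this is 10.000.

10.000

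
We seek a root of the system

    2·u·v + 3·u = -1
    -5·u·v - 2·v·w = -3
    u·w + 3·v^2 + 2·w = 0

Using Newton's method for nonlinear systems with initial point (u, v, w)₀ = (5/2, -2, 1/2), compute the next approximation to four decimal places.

At (5/2, -2, 1/2): F = (-1.5000, 30.0000, 14.2500).
Jacobian J = [[2·v + 3, 2·u, 0], [-5·v, -5·u - 2·w, -2·v], [w, 6·v, u + 2]].
At the point, J = [[-1.0000, 5.0000, 0.0000], [10.0000, -13.5000, 4.0000], [0.5000, -12.0000, 4.5000]] (det J = -202.2500).
Solving J·Δ = −F gives Δ = (-1.8337, -0.0667, -3.1409).
Then the next iterate is (u, v, w)₁ = (0.6663, -2.0667, -2.6409).

(0.6663, -2.0667, -2.6409)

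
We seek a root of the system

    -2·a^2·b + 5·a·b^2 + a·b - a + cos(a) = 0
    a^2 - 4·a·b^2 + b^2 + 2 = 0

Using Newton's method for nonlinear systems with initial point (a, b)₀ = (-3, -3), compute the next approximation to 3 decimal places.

At (-3, -3): F = (-69.98999, 128.000).
Jacobian J = [[-4·a·b + 5·b^2 + b - sin(a) - 1, -2·a^2 + 10·a·b + a], [2·a - 4·b^2, -8·a·b + 2·b]].
At the point, J = [[5.14112, 69.000], [-42.000, -78.000]] (det J = 2496.99264).
Solving J·Δ = −F gives Δ = (1.351, 0.914).
Then the next iterate is (a, b)₁ = (-1.649, -2.086).

(-1.649, -2.086)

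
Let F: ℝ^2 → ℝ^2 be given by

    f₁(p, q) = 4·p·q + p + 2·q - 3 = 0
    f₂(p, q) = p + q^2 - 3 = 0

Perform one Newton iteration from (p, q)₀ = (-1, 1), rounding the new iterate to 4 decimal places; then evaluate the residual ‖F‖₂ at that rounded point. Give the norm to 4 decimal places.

At (-1, 1): F = (-6.0000, -3.0000).
Jacobian J = [[4·q + 1, 4·p + 2], [1, 2·q]].
At the point, J = [[5.0000, -2.0000], [1.0000, 2.0000]] (det J = 12.0000).
Solving J·Δ = −F gives Δ = (1.5000, 0.7500).
Then the next iterate is (p, q)₁ = (0.5000, 1.7500).
Re-evaluating at (0.5000, 1.7500): F = (4.5000, 0.5625), so ‖F‖₂ = 4.5350.

4.5350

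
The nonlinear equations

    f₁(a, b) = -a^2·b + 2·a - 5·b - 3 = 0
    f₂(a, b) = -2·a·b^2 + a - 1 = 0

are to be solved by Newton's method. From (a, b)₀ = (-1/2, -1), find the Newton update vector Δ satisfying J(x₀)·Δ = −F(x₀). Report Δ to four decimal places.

At (-1/2, -1): F = (1.2500, -0.5000).
Jacobian J = [[-2·a·b + 2, -a^2 - 5], [-2·b^2 + 1, -4·a·b]].
At the point, J = [[1.0000, -5.2500], [-1.0000, -2.0000]] (det J = -7.2500).
Solving J·Δ = −F gives Δ = (-0.7069, 0.1034).

(-0.7069, 0.1034)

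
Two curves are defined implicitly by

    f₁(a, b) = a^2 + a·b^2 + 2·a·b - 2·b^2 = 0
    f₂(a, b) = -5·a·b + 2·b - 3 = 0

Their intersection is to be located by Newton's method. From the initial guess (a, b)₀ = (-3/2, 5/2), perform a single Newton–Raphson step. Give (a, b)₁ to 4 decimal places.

At (-3/2, 5/2): F = (-27.1250, 20.7500).
Jacobian J = [[2·a + b^2 + 2·b, 2·a·b + 2·a - 4·b], [-5·b, -5·a + 2]].
At the point, J = [[8.2500, -20.5000], [-12.5000, 9.5000]] (det J = -177.8750).
Solving J·Δ = −F gives Δ = (0.9427, -0.9438).
Then the next iterate is (a, b)₁ = (-0.5573, 1.5562).

(-0.5573, 1.5562)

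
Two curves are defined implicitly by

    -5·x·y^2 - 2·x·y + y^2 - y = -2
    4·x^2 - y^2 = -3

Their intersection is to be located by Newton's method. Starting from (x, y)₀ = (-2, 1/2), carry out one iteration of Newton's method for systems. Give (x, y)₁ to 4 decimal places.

(-0.8122, 0.2445)

At (-2, 1/2): F = (6.2500, 18.7500).
Jacobian J = [[-5·y^2 - 2·y, -10·x·y - 2·x + 2·y - 1], [8·x, -2·y]].
At the point, J = [[-2.2500, 14.0000], [-16.0000, -1.0000]] (det J = 226.2500).
Solving J·Δ = −F gives Δ = (1.1878, -0.2555).
Then the next iterate is (x, y)₁ = (-0.8122, 0.2445).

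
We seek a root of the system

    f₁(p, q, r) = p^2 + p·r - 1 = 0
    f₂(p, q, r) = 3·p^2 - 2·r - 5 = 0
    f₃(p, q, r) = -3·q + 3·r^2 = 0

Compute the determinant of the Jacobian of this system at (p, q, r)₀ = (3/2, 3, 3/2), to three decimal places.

-67.500

J = [[2·p + r, 0, p], [6·p, 0, -2], [0, -3, 6·r]].
At the point, J = [[4.500, 0.000, 1.500], [9.000, 0.000, -2.000], [0.000, -3.000, 9.000]].
det J = -67.500.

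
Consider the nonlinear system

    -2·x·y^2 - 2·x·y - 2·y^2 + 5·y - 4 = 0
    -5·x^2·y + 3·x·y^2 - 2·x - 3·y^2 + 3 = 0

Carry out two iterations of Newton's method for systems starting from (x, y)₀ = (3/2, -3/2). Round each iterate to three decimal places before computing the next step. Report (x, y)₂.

At (3/2, -3/2): F = (-18.250, 20.250).
Jacobian J = [[-2·y^2 - 2·y, -4·x·y - 2·x - 4·y + 5], [-10·x·y + 3·y^2 - 2, -5·x^2 + 6·x·y - 6·y]].
At the point, J = [[-1.500, 17.000], [27.250, -15.750]] (det J = -439.625).
Solving J·Δ = −F gives Δ = (-0.129, 1.062).
Then the next iterate is (x, y)₁ = (1.371, -0.438).
Round to (1.371, -0.438) and repeat: F = (-5.89873, 4.58794), J = [[0.49231, 6.41199], [4.58051, -10.37319]].
Δ = (0.922, 0.849), so (x, y)₂ = (2.293, 0.411).

(2.293, 0.411)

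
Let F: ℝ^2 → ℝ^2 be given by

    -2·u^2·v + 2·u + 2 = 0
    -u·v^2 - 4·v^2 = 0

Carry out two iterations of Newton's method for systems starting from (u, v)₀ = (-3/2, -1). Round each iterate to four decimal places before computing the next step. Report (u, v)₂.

(-0.8230, -0.1901)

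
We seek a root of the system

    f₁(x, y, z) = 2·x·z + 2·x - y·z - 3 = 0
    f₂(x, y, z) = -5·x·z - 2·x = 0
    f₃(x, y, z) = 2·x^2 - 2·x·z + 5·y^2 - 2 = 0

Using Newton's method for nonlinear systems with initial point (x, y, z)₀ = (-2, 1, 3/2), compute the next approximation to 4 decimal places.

(-6.3253, -3.0542, -4.5090)

At (-2, 1, 3/2): F = (-14.5000, 19.0000, 17.0000).
Jacobian J = [[2·z + 2, -z, 2·x - y], [-5·z - 2, 0, -5·x], [4·x - 2·z, 10·y, -2·x]].
At the point, J = [[5.0000, -1.5000, -5.0000], [-9.5000, 0.0000, 10.0000], [-11.0000, 10.0000, 4.0000]] (det J = 83.0000).
Solving J·Δ = −F gives Δ = (-4.3253, -4.0542, -6.0090).
Then the next iterate is (x, y, z)₁ = (-6.3253, -3.0542, -4.5090).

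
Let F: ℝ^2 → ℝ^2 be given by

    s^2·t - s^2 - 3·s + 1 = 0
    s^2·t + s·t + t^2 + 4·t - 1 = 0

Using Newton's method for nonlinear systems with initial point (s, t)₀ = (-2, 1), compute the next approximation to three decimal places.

(0.667, 1.250)

At (-2, 1): F = (7.000, 6.000).
Jacobian J = [[2·s·t - 2·s - 3, s^2], [2·s·t + t, s^2 + s + 2·t + 4]].
At the point, J = [[-3.000, 4.000], [-3.000, 8.000]] (det J = -12.000).
Solving J·Δ = −F gives Δ = (2.667, 0.250).
Then the next iterate is (s, t)₁ = (0.667, 1.250).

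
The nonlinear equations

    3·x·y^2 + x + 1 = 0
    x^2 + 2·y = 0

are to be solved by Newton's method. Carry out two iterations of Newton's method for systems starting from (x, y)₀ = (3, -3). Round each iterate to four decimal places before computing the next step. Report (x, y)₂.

At (3, -3): F = (85.0000, 3.0000).
Jacobian J = [[3·y^2 + 1, 6·x·y], [2·x, 2]].
At the point, J = [[28.0000, -54.0000], [6.0000, 2.0000]] (det J = 380.0000).
Solving J·Δ = −F gives Δ = (-0.8737, 1.1211).
Then the next iterate is (x, y)₁ = (2.1263, -1.8789).
Round to (2.1263, -1.8789) and repeat: F = (25.645509, 0.763352), J = [[11.590796, -23.970630], [4.2526, 2.0000]].
Δ = (-0.5562, 0.8009), so (x, y)₂ = (1.5701, -1.0780).

(1.5701, -1.0780)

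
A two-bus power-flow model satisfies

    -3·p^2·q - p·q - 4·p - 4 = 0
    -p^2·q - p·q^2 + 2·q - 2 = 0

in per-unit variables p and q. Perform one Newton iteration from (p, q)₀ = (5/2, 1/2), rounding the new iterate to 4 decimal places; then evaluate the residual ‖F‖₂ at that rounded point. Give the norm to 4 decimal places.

At (5/2, 1/2): F = (-24.6250, -4.7500).
Jacobian J = [[-6·p·q - q - 4, -3·p^2 - p], [-2·p·q - q^2, -p^2 - 2·p·q + 2]].
At the point, J = [[-12.0000, -21.2500], [-2.7500, -6.7500]] (det J = 22.5625).
Solving J·Δ = −F gives Δ = (-2.8934, 0.4751).
Then the next iterate is (p, q)₁ = (-0.3934, 0.9751).
Re-evaluating at (-0.3934, 0.9751): F = (-2.495526, 0.173343), so ‖F‖₂ = 2.5015.

2.5015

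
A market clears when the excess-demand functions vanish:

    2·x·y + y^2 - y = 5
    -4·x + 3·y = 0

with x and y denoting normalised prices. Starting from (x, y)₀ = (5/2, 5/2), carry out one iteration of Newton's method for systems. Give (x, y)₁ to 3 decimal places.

At (5/2, 5/2): F = (11.250, -2.500).
Jacobian J = [[2·y, 2·x + 2·y - 1], [-4, 3]].
At the point, J = [[5.000, 9.000], [-4.000, 3.000]] (det J = 51.000).
Solving J·Δ = −F gives Δ = (-1.103, -0.637).
Then the next iterate is (x, y)₁ = (1.397, 1.863).

(1.397, 1.863)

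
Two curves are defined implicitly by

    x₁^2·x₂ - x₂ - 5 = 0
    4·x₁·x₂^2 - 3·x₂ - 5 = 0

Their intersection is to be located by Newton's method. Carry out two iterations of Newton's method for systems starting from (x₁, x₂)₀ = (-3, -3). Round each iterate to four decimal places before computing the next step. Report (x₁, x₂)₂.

At (-3, -3): F = (-29.0000, -104.0000).
Jacobian J = [[2·x₁·x₂, x₁^2 - 1], [4·x₂^2, 8·x₁·x₂ - 3]].
At the point, J = [[18.0000, 8.0000], [36.0000, 69.0000]] (det J = 954.0000).
Solving J·Δ = −F gives Δ = (1.2254, 0.8679).
Then the next iterate is (x₁, x₂)₁ = (-1.7746, -2.1321).
Round to (-1.7746, -2.1321) and repeat: F = (-9.582320, -30.871965), J = [[7.567249, 2.149205], [18.183402, 27.268997]].
Δ = (1.1655, 0.3550), so (x₁, x₂)₂ = (-0.6091, -1.7771).

(-0.6091, -1.7771)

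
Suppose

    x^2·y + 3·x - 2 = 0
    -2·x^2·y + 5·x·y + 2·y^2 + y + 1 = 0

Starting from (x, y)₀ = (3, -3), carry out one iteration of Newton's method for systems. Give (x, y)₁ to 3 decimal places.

At (3, -3): F = (-20.000, 25.000).
Jacobian J = [[2·x·y + 3, x^2], [-4·x·y + 5·y, -2·x^2 + 5·x + 4·y + 1]].
At the point, J = [[-15.000, 9.000], [21.000, -14.000]] (det J = 21.000).
Solving J·Δ = −F gives Δ = (-2.619, -2.143).
Then the next iterate is (x, y)₁ = (0.381, -5.143).

(0.381, -5.143)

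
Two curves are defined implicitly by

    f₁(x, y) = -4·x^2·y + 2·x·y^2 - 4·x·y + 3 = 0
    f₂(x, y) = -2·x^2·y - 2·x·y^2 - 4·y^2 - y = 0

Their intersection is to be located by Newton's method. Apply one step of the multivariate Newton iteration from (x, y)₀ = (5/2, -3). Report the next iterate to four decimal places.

At (5/2, -3): F = (153.0000, -40.5000).
Jacobian J = [[-8·x·y + 2·y^2 - 4·y, -4·x^2 + 4·x·y - 4·x], [-4·x·y - 2·y^2, -2·x^2 - 4·x·y - 8·y - 1]].
At the point, J = [[90.0000, -65.0000], [12.0000, 40.5000]] (det J = 4425.0000).
Solving J·Δ = −F gives Δ = (-0.8054, 1.2386).
Then the next iterate is (x, y)₁ = (1.6946, -1.7614).

(1.6946, -1.7614)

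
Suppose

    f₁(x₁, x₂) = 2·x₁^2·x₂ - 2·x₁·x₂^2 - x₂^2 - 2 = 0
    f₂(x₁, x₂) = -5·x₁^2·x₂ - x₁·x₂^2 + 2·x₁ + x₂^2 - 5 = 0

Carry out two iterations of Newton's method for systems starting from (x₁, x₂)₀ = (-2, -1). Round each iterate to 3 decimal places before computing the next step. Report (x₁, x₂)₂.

(21.479, -31.599)

At (-2, -1): F = (-7.000, 14.000).
Jacobian J = [[4·x₁·x₂ - 2·x₂^2, 2·x₁^2 - 4·x₁·x₂ - 2·x₂], [-10·x₁·x₂ - x₂^2 + 2, -5·x₁^2 - 2·x₁·x₂ + 2·x₂]].
At the point, J = [[6.000, 2.000], [-19.000, -26.000]] (det J = -118.000).
Solving J·Δ = −F gives Δ = (1.305, -0.415).
Then the next iterate is (x₁, x₂)₁ = (-0.695, -1.415).
Round to (-0.695, -1.415) and repeat: F = (-2.58609, 0.42117), J = [[-0.07075, -0.13765], [-9.83648, -7.21197]].
Δ = (22.174, -30.184), so (x₁, x₂)₂ = (21.479, -31.599).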